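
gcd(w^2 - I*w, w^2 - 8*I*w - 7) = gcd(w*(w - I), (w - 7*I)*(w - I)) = w - I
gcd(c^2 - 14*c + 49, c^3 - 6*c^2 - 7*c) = c - 7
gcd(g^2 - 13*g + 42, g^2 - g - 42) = g - 7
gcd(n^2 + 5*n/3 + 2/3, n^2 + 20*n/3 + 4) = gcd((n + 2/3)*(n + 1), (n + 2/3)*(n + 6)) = n + 2/3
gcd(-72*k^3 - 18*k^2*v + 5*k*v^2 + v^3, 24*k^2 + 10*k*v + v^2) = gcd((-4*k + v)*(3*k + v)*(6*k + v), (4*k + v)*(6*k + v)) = 6*k + v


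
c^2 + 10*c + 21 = (c + 3)*(c + 7)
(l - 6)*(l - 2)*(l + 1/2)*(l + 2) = l^4 - 11*l^3/2 - 7*l^2 + 22*l + 12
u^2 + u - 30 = (u - 5)*(u + 6)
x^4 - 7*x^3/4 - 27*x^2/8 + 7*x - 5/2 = (x - 2)*(x - 5/4)*(x - 1/2)*(x + 2)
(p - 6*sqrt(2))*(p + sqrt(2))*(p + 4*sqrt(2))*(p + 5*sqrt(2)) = p^4 + 4*sqrt(2)*p^3 - 62*p^2 - 308*sqrt(2)*p - 480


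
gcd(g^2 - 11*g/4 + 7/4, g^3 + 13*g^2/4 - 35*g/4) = g - 7/4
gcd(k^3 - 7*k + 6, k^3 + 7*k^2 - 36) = k^2 + k - 6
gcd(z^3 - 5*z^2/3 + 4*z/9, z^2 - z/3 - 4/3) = z - 4/3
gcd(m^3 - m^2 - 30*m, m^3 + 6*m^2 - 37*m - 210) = m^2 - m - 30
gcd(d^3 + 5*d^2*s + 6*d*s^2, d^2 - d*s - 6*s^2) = d + 2*s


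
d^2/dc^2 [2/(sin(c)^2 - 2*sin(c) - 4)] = 4*(2*sin(c)^4 - 3*sin(c)^3 + 7*sin(c)^2 + 2*sin(c) - 8)/(2*sin(c) + cos(c)^2 + 3)^3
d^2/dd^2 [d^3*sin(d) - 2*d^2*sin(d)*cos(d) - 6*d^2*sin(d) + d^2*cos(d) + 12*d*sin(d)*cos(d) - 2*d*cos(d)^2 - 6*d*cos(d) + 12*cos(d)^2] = -d^3*sin(d) + 6*d^2*sin(d) + 4*d^2*sin(2*d) + 5*d^2*cos(d) + 2*d*sin(d) - 24*d*sin(2*d) - 18*d*cos(d) - 4*d*cos(2*d) + 2*sin(2*d) + 2*cos(d)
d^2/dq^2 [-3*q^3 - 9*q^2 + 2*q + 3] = -18*q - 18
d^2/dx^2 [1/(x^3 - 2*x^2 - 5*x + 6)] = 2*((2 - 3*x)*(x^3 - 2*x^2 - 5*x + 6) + (-3*x^2 + 4*x + 5)^2)/(x^3 - 2*x^2 - 5*x + 6)^3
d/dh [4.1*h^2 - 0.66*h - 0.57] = 8.2*h - 0.66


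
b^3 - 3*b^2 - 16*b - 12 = (b - 6)*(b + 1)*(b + 2)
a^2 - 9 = (a - 3)*(a + 3)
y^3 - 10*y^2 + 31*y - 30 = (y - 5)*(y - 3)*(y - 2)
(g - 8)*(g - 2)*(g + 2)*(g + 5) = g^4 - 3*g^3 - 44*g^2 + 12*g + 160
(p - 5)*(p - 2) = p^2 - 7*p + 10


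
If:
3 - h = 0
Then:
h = 3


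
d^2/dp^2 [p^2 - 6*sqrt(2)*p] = 2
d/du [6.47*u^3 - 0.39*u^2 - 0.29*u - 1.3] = 19.41*u^2 - 0.78*u - 0.29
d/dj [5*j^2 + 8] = 10*j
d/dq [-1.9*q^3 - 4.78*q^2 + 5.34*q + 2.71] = -5.7*q^2 - 9.56*q + 5.34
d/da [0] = 0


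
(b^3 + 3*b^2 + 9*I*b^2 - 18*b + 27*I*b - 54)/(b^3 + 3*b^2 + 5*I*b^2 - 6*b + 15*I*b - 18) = (b + 6*I)/(b + 2*I)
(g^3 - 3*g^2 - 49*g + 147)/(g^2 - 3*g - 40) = (-g^3 + 3*g^2 + 49*g - 147)/(-g^2 + 3*g + 40)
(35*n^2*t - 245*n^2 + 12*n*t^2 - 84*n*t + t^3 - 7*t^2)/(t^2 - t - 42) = (35*n^2 + 12*n*t + t^2)/(t + 6)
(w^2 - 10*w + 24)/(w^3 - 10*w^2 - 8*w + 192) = (w - 4)/(w^2 - 4*w - 32)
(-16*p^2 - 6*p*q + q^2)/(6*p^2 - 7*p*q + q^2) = (-16*p^2 - 6*p*q + q^2)/(6*p^2 - 7*p*q + q^2)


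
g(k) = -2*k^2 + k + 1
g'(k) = 1 - 4*k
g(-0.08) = 0.91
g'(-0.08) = 1.32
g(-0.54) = -0.12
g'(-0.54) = 3.16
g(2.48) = -8.82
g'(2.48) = -8.92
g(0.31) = 1.12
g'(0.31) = -0.24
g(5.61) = -56.33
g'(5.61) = -21.44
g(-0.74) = -0.84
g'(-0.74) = 3.96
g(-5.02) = -54.42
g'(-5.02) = 21.08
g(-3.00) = -20.00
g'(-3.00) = 13.00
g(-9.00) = -170.00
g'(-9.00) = 37.00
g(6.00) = -65.00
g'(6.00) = -23.00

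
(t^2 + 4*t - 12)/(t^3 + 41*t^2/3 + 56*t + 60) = 3*(t - 2)/(3*t^2 + 23*t + 30)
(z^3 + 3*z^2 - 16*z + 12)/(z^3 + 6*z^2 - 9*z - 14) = (z^2 + 5*z - 6)/(z^2 + 8*z + 7)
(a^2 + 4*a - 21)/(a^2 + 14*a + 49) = (a - 3)/(a + 7)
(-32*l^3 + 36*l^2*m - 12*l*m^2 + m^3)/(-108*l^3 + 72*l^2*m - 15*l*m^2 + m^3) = (32*l^3 - 36*l^2*m + 12*l*m^2 - m^3)/(108*l^3 - 72*l^2*m + 15*l*m^2 - m^3)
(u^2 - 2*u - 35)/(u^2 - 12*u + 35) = (u + 5)/(u - 5)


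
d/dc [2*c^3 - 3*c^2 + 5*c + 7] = 6*c^2 - 6*c + 5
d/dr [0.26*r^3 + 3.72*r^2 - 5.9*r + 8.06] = 0.78*r^2 + 7.44*r - 5.9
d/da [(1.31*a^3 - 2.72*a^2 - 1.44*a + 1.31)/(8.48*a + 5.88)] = (22.2176*a^3 + 0.0427999999999962*a^2 - 31.9872*a - 19.576)/(71.9104*a^2 + 99.7248*a + 34.5744)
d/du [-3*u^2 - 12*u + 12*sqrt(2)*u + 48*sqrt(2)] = -6*u - 12 + 12*sqrt(2)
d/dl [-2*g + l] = 1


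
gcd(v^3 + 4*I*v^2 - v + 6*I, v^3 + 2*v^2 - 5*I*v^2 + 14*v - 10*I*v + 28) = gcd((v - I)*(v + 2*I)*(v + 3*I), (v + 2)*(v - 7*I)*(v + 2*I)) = v + 2*I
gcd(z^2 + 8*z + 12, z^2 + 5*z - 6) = z + 6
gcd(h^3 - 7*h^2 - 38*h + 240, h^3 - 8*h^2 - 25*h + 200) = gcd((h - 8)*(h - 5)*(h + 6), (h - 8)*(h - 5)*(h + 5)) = h^2 - 13*h + 40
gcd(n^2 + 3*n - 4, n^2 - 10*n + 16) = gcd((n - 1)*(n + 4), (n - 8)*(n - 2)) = 1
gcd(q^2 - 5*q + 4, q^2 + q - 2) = q - 1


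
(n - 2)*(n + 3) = n^2 + n - 6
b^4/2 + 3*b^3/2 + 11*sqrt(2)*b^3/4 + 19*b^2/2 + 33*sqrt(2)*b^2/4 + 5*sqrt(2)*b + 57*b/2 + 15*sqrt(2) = (b/2 + sqrt(2))*(b + 3)*(b + sqrt(2))*(b + 5*sqrt(2)/2)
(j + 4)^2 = j^2 + 8*j + 16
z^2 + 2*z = z*(z + 2)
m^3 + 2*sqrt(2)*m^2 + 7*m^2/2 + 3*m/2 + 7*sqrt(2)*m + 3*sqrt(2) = (m + 1/2)*(m + 3)*(m + 2*sqrt(2))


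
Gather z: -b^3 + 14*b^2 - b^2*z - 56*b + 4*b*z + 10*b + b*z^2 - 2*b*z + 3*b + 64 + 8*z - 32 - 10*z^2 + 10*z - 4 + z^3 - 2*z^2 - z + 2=-b^3 + 14*b^2 - 43*b + z^3 + z^2*(b - 12) + z*(-b^2 + 2*b + 17) + 30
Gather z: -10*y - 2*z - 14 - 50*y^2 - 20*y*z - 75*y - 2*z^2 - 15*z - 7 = -50*y^2 - 85*y - 2*z^2 + z*(-20*y - 17) - 21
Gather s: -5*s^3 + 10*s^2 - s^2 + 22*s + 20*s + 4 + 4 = -5*s^3 + 9*s^2 + 42*s + 8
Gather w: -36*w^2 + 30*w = -36*w^2 + 30*w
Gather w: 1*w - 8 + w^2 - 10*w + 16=w^2 - 9*w + 8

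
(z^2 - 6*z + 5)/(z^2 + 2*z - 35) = (z - 1)/(z + 7)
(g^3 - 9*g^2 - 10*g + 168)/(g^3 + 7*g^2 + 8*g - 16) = (g^2 - 13*g + 42)/(g^2 + 3*g - 4)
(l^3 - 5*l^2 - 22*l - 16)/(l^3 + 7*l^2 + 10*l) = (l^2 - 7*l - 8)/(l*(l + 5))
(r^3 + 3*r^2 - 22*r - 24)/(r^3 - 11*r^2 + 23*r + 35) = (r^2 + 2*r - 24)/(r^2 - 12*r + 35)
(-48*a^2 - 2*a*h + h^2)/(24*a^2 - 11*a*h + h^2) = (-6*a - h)/(3*a - h)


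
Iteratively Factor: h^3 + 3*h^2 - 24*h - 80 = (h + 4)*(h^2 - h - 20) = (h - 5)*(h + 4)*(h + 4)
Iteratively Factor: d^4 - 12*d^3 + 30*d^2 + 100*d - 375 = (d - 5)*(d^3 - 7*d^2 - 5*d + 75) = (d - 5)^2*(d^2 - 2*d - 15) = (d - 5)^3*(d + 3)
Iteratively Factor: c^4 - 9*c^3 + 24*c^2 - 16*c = (c)*(c^3 - 9*c^2 + 24*c - 16) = c*(c - 1)*(c^2 - 8*c + 16) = c*(c - 4)*(c - 1)*(c - 4)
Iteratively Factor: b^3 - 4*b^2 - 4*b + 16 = (b + 2)*(b^2 - 6*b + 8) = (b - 4)*(b + 2)*(b - 2)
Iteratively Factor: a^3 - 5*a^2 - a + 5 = (a - 5)*(a^2 - 1) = (a - 5)*(a - 1)*(a + 1)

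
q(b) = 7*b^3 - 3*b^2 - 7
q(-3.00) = -223.00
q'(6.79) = 927.45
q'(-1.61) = 64.09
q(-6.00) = -1627.00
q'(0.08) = -0.35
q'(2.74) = 141.22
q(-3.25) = -278.98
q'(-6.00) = 792.00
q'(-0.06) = 0.44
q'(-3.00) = 207.00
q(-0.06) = -7.01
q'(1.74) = 53.14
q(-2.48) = -132.22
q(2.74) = 114.47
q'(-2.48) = 144.04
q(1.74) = 20.79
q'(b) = 21*b^2 - 6*b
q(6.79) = 2046.02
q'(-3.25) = 241.31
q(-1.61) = -43.99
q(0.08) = -7.02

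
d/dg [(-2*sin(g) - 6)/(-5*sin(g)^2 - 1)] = 2*(-5*sin(g)^2 - 30*sin(g) + 1)*cos(g)/(5*sin(g)^2 + 1)^2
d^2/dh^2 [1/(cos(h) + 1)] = (sin(h)^2 + cos(h) + 1)/(cos(h) + 1)^3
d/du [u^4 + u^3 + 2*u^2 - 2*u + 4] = 4*u^3 + 3*u^2 + 4*u - 2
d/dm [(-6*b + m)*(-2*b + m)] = -8*b + 2*m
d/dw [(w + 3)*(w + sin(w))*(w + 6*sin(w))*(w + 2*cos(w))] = -(w + 3)*(w + sin(w))*(w + 6*sin(w))*(2*sin(w) - 1) + (w + 3)*(w + sin(w))*(w + 2*cos(w))*(6*cos(w) + 1) + (w + 3)*(w + 6*sin(w))*(w + 2*cos(w))*(cos(w) + 1) + (w + sin(w))*(w + 6*sin(w))*(w + 2*cos(w))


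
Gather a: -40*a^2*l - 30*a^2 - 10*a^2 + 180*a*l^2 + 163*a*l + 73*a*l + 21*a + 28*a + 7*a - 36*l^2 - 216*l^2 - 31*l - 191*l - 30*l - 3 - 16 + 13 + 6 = a^2*(-40*l - 40) + a*(180*l^2 + 236*l + 56) - 252*l^2 - 252*l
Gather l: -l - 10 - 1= -l - 11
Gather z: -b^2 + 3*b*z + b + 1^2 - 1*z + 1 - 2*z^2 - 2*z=-b^2 + b - 2*z^2 + z*(3*b - 3) + 2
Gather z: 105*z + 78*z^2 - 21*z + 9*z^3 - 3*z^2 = 9*z^3 + 75*z^2 + 84*z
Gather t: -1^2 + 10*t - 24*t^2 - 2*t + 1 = -24*t^2 + 8*t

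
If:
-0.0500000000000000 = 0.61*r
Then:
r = -0.08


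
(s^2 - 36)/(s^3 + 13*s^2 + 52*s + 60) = (s - 6)/(s^2 + 7*s + 10)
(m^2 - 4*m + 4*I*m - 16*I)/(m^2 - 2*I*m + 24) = (m - 4)/(m - 6*I)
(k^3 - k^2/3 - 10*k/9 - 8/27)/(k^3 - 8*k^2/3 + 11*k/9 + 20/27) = (3*k + 2)/(3*k - 5)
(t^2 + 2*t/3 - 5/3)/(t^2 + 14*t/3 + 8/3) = (3*t^2 + 2*t - 5)/(3*t^2 + 14*t + 8)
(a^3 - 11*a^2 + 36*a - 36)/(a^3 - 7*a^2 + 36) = (a - 2)/(a + 2)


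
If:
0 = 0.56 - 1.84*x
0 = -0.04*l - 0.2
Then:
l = -5.00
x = 0.30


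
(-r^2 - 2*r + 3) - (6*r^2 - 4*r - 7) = -7*r^2 + 2*r + 10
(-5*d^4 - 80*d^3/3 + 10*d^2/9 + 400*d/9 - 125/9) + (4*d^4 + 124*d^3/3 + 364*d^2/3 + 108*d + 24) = -d^4 + 44*d^3/3 + 1102*d^2/9 + 1372*d/9 + 91/9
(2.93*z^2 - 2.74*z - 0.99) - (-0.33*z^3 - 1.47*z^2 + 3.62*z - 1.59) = 0.33*z^3 + 4.4*z^2 - 6.36*z + 0.6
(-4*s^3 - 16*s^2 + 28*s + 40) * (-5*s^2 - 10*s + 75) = 20*s^5 + 120*s^4 - 280*s^3 - 1680*s^2 + 1700*s + 3000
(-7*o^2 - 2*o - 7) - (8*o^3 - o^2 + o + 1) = -8*o^3 - 6*o^2 - 3*o - 8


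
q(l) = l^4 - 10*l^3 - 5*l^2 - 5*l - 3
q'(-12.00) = -11117.00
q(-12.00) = 37353.00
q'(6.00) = -281.00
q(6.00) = -1077.00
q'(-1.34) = -55.09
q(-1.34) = 22.01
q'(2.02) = -114.64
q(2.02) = -99.28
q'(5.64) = -298.06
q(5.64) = -972.46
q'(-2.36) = -201.07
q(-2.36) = 143.42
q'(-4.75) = -1063.06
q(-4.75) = 1488.72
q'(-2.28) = -185.56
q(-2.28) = 127.95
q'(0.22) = -8.61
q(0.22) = -4.45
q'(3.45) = -232.32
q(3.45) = -348.73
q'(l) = 4*l^3 - 30*l^2 - 10*l - 5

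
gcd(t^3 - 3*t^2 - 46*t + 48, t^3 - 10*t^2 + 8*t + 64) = t - 8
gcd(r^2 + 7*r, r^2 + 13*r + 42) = r + 7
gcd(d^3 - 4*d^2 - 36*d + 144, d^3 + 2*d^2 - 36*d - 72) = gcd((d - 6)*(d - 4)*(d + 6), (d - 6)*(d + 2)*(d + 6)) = d^2 - 36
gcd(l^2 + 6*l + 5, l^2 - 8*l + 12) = 1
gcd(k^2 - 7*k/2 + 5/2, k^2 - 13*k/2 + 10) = k - 5/2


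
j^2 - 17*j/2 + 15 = (j - 6)*(j - 5/2)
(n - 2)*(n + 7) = n^2 + 5*n - 14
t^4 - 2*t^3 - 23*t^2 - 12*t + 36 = (t - 6)*(t - 1)*(t + 2)*(t + 3)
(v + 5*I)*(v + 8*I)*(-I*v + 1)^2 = -v^4 - 15*I*v^3 + 67*v^2 + 93*I*v - 40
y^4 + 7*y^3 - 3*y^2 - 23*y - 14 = (y - 2)*(y + 1)^2*(y + 7)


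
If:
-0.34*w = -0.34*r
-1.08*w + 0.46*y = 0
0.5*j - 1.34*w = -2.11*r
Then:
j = -0.655925925925926*y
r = 0.425925925925926*y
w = 0.425925925925926*y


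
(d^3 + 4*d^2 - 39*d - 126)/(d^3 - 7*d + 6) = (d^2 + d - 42)/(d^2 - 3*d + 2)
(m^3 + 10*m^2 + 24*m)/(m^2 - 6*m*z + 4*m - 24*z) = m*(-m - 6)/(-m + 6*z)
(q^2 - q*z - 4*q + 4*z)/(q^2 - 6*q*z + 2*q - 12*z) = (q^2 - q*z - 4*q + 4*z)/(q^2 - 6*q*z + 2*q - 12*z)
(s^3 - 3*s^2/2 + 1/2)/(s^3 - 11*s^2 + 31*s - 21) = (2*s^2 - s - 1)/(2*(s^2 - 10*s + 21))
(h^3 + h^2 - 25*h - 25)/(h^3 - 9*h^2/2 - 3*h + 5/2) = 2*(h + 5)/(2*h - 1)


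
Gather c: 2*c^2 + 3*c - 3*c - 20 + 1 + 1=2*c^2 - 18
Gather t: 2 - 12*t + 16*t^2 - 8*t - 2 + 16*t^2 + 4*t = 32*t^2 - 16*t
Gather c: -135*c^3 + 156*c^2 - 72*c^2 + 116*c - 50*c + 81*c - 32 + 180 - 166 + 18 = -135*c^3 + 84*c^2 + 147*c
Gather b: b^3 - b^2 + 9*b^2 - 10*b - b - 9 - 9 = b^3 + 8*b^2 - 11*b - 18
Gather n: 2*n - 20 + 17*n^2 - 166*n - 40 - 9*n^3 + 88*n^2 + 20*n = -9*n^3 + 105*n^2 - 144*n - 60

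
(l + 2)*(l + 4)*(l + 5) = l^3 + 11*l^2 + 38*l + 40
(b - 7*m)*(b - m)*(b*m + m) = b^3*m - 8*b^2*m^2 + b^2*m + 7*b*m^3 - 8*b*m^2 + 7*m^3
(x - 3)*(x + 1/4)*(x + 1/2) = x^3 - 9*x^2/4 - 17*x/8 - 3/8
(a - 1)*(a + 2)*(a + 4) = a^3 + 5*a^2 + 2*a - 8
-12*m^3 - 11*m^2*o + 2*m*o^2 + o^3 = (-3*m + o)*(m + o)*(4*m + o)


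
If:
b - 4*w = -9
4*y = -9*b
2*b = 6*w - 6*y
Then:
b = -27/26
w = 207/104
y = 243/104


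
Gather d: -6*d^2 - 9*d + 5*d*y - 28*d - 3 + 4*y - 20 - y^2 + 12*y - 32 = -6*d^2 + d*(5*y - 37) - y^2 + 16*y - 55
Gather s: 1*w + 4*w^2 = 4*w^2 + w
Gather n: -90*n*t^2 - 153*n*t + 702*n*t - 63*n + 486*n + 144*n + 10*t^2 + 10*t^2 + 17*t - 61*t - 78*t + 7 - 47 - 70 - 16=n*(-90*t^2 + 549*t + 567) + 20*t^2 - 122*t - 126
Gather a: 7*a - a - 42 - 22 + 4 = 6*a - 60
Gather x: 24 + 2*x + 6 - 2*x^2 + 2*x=-2*x^2 + 4*x + 30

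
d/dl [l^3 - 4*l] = 3*l^2 - 4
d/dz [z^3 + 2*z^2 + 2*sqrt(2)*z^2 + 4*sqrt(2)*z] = 3*z^2 + 4*z + 4*sqrt(2)*z + 4*sqrt(2)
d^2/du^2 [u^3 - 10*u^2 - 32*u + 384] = 6*u - 20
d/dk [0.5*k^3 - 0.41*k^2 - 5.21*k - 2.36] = 1.5*k^2 - 0.82*k - 5.21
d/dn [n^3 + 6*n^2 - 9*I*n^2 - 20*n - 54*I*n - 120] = 3*n^2 + n*(12 - 18*I) - 20 - 54*I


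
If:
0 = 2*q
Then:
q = 0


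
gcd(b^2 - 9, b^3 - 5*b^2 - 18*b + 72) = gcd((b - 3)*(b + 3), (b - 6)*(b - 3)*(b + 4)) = b - 3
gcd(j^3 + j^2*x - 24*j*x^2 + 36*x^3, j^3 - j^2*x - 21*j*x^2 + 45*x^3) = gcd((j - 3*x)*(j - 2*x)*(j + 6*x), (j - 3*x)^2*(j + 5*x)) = -j + 3*x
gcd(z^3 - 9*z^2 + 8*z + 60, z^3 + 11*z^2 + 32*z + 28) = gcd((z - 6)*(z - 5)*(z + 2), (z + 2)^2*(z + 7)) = z + 2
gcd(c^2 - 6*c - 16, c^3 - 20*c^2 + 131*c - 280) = c - 8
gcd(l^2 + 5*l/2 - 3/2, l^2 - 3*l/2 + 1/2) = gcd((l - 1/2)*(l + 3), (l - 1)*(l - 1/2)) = l - 1/2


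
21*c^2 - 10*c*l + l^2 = (-7*c + l)*(-3*c + l)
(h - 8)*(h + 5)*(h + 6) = h^3 + 3*h^2 - 58*h - 240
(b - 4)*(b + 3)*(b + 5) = b^3 + 4*b^2 - 17*b - 60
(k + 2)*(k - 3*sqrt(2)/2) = k^2 - 3*sqrt(2)*k/2 + 2*k - 3*sqrt(2)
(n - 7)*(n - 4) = n^2 - 11*n + 28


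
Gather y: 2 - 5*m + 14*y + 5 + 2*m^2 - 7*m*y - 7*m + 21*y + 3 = 2*m^2 - 12*m + y*(35 - 7*m) + 10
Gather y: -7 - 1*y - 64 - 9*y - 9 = -10*y - 80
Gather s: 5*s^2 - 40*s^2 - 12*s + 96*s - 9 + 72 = -35*s^2 + 84*s + 63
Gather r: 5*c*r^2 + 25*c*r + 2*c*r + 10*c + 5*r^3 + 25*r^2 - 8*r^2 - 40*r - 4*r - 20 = 10*c + 5*r^3 + r^2*(5*c + 17) + r*(27*c - 44) - 20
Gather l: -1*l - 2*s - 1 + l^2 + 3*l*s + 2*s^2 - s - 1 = l^2 + l*(3*s - 1) + 2*s^2 - 3*s - 2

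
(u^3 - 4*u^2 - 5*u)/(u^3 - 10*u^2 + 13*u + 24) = u*(u - 5)/(u^2 - 11*u + 24)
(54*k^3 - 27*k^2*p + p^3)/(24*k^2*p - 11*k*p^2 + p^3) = (-18*k^2 + 3*k*p + p^2)/(p*(-8*k + p))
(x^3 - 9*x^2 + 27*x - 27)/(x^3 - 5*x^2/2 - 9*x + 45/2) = 2*(x^2 - 6*x + 9)/(2*x^2 + x - 15)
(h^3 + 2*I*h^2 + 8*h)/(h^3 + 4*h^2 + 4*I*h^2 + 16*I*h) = (h - 2*I)/(h + 4)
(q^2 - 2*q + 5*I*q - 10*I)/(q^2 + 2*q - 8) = (q + 5*I)/(q + 4)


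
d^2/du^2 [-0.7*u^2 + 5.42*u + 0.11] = -1.40000000000000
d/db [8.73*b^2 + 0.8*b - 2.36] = 17.46*b + 0.8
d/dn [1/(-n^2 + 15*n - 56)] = (2*n - 15)/(n^2 - 15*n + 56)^2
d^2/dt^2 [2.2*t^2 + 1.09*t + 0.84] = 4.40000000000000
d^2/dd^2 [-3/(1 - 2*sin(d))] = 6*(-sin(d) + cos(2*d) + 3)/(2*sin(d) - 1)^3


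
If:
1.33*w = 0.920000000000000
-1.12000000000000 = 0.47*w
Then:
No Solution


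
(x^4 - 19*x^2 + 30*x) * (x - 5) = x^5 - 5*x^4 - 19*x^3 + 125*x^2 - 150*x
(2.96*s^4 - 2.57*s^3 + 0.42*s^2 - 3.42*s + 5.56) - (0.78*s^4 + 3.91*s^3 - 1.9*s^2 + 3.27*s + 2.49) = 2.18*s^4 - 6.48*s^3 + 2.32*s^2 - 6.69*s + 3.07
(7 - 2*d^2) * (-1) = 2*d^2 - 7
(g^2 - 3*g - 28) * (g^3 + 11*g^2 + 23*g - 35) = g^5 + 8*g^4 - 38*g^3 - 412*g^2 - 539*g + 980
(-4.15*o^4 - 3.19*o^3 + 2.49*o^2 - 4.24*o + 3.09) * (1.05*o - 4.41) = -4.3575*o^5 + 14.952*o^4 + 16.6824*o^3 - 15.4329*o^2 + 21.9429*o - 13.6269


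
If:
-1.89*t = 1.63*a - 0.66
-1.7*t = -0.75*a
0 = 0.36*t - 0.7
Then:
No Solution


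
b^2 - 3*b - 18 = (b - 6)*(b + 3)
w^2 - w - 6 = (w - 3)*(w + 2)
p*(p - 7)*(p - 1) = p^3 - 8*p^2 + 7*p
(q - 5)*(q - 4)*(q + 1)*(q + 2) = q^4 - 6*q^3 - 5*q^2 + 42*q + 40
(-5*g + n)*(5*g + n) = -25*g^2 + n^2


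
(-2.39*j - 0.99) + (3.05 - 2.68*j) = 2.06 - 5.07*j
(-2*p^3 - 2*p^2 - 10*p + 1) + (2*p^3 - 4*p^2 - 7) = -6*p^2 - 10*p - 6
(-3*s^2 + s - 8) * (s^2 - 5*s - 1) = -3*s^4 + 16*s^3 - 10*s^2 + 39*s + 8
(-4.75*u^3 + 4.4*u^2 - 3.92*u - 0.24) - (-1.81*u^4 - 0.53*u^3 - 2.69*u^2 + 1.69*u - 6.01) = 1.81*u^4 - 4.22*u^3 + 7.09*u^2 - 5.61*u + 5.77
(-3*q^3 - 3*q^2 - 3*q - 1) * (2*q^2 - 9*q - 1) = -6*q^5 + 21*q^4 + 24*q^3 + 28*q^2 + 12*q + 1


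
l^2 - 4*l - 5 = (l - 5)*(l + 1)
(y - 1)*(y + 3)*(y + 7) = y^3 + 9*y^2 + 11*y - 21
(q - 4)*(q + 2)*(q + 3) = q^3 + q^2 - 14*q - 24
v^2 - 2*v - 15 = (v - 5)*(v + 3)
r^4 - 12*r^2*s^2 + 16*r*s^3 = r*(r - 2*s)^2*(r + 4*s)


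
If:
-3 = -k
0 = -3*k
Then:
No Solution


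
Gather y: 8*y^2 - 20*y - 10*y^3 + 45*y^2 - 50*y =-10*y^3 + 53*y^2 - 70*y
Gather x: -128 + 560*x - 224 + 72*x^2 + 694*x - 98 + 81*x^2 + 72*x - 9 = 153*x^2 + 1326*x - 459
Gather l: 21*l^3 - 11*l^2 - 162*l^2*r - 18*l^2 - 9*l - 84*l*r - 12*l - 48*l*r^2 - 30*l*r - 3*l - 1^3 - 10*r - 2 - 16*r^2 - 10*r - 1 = 21*l^3 + l^2*(-162*r - 29) + l*(-48*r^2 - 114*r - 24) - 16*r^2 - 20*r - 4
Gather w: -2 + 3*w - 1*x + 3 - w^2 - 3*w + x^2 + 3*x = -w^2 + x^2 + 2*x + 1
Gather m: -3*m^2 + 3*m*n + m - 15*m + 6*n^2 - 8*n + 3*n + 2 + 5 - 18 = -3*m^2 + m*(3*n - 14) + 6*n^2 - 5*n - 11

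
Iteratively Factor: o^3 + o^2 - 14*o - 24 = (o + 3)*(o^2 - 2*o - 8) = (o - 4)*(o + 3)*(o + 2)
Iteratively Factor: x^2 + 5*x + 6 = (x + 2)*(x + 3)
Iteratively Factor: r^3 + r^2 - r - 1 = (r + 1)*(r^2 - 1) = (r - 1)*(r + 1)*(r + 1)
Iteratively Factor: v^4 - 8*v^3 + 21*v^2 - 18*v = (v - 3)*(v^3 - 5*v^2 + 6*v) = v*(v - 3)*(v^2 - 5*v + 6) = v*(v - 3)*(v - 2)*(v - 3)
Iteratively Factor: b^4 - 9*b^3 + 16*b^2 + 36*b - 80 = (b - 2)*(b^3 - 7*b^2 + 2*b + 40) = (b - 4)*(b - 2)*(b^2 - 3*b - 10) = (b - 5)*(b - 4)*(b - 2)*(b + 2)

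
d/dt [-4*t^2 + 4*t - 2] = 4 - 8*t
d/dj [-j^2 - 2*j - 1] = -2*j - 2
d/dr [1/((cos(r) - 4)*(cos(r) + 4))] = sin(2*r)/((cos(r) - 4)^2*(cos(r) + 4)^2)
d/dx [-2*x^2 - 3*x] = -4*x - 3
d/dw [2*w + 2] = 2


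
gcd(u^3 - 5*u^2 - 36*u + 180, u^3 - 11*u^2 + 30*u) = u^2 - 11*u + 30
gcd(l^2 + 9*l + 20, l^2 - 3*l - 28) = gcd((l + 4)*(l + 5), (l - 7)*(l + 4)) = l + 4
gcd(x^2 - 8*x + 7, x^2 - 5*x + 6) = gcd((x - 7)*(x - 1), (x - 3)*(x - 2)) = 1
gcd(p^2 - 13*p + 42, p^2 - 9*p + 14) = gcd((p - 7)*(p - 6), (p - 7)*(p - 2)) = p - 7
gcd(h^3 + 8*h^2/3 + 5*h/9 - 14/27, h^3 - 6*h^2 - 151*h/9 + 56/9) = h^2 + 2*h - 7/9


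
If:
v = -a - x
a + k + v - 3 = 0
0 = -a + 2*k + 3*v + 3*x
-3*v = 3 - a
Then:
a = 6/5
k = 12/5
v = -3/5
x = -3/5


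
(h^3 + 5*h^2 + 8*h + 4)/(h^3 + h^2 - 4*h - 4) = (h + 2)/(h - 2)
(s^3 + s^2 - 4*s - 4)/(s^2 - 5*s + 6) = (s^2 + 3*s + 2)/(s - 3)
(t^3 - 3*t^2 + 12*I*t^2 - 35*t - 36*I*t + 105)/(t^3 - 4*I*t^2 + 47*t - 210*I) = (t^2 + t*(-3 + 5*I) - 15*I)/(t^2 - 11*I*t - 30)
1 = 1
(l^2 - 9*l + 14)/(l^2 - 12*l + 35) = (l - 2)/(l - 5)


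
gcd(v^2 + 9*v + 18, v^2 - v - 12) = v + 3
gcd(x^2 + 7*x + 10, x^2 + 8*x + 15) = x + 5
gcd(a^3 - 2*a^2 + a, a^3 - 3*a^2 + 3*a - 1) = a^2 - 2*a + 1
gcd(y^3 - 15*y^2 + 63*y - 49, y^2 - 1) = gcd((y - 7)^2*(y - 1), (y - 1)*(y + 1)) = y - 1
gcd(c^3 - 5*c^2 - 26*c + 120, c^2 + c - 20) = c^2 + c - 20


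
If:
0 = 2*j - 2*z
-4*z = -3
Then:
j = 3/4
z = 3/4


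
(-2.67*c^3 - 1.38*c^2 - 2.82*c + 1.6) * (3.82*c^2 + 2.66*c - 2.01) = -10.1994*c^5 - 12.3738*c^4 - 9.0765*c^3 + 1.3846*c^2 + 9.9242*c - 3.216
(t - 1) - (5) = t - 6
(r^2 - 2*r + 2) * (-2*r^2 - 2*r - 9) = -2*r^4 + 2*r^3 - 9*r^2 + 14*r - 18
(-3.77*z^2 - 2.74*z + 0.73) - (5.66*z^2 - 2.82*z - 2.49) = -9.43*z^2 + 0.0799999999999996*z + 3.22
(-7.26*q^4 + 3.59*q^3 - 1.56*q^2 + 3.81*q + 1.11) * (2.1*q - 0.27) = -15.246*q^5 + 9.4992*q^4 - 4.2453*q^3 + 8.4222*q^2 + 1.3023*q - 0.2997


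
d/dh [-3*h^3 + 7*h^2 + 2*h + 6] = -9*h^2 + 14*h + 2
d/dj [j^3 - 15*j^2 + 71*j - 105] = 3*j^2 - 30*j + 71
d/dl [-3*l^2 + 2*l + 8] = 2 - 6*l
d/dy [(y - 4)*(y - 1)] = 2*y - 5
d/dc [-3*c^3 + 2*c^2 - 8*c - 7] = -9*c^2 + 4*c - 8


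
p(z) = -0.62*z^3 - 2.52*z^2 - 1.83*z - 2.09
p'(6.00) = -99.03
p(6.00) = -237.71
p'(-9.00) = -107.13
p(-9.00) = 262.24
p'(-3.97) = -11.14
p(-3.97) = 4.25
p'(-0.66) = 0.69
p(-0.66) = -1.80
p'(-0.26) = -0.65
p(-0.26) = -1.77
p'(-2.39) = -0.41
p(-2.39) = -3.65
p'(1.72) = -16.00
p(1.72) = -15.85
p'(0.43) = -4.34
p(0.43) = -3.39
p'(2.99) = -33.53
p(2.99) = -46.66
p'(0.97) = -8.47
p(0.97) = -6.80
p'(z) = -1.86*z^2 - 5.04*z - 1.83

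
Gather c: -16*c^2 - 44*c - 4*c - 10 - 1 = -16*c^2 - 48*c - 11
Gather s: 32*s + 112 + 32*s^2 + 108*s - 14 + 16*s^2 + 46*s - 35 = 48*s^2 + 186*s + 63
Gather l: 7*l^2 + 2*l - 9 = 7*l^2 + 2*l - 9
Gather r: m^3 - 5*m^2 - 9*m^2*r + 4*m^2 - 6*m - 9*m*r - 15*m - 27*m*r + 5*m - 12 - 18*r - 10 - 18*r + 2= m^3 - m^2 - 16*m + r*(-9*m^2 - 36*m - 36) - 20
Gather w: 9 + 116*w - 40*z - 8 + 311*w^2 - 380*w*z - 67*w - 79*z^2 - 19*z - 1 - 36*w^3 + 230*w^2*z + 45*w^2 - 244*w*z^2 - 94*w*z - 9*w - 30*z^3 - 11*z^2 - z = -36*w^3 + w^2*(230*z + 356) + w*(-244*z^2 - 474*z + 40) - 30*z^3 - 90*z^2 - 60*z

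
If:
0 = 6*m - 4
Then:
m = 2/3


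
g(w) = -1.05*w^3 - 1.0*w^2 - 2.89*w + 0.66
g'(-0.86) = -3.50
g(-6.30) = 241.73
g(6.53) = -353.22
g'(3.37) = -45.40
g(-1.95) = 10.28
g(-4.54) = 91.42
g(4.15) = -103.60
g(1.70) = -12.30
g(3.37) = -60.62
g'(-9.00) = -240.04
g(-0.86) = 3.07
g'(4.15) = -65.44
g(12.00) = -1992.42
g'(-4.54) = -58.74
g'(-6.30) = -115.31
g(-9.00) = 711.12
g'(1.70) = -15.39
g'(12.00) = -480.49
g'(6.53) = -150.27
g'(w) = -3.15*w^2 - 2.0*w - 2.89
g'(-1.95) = -10.97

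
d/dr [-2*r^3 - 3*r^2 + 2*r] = -6*r^2 - 6*r + 2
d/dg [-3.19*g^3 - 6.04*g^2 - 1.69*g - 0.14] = -9.57*g^2 - 12.08*g - 1.69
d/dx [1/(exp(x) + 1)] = -1/(4*cosh(x/2)^2)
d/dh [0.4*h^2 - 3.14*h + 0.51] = 0.8*h - 3.14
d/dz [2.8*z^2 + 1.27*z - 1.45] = 5.6*z + 1.27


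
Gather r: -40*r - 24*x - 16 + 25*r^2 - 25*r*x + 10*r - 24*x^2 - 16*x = 25*r^2 + r*(-25*x - 30) - 24*x^2 - 40*x - 16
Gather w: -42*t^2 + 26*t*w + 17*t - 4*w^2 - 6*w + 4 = -42*t^2 + 17*t - 4*w^2 + w*(26*t - 6) + 4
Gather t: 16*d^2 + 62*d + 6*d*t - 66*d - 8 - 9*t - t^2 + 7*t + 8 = 16*d^2 - 4*d - t^2 + t*(6*d - 2)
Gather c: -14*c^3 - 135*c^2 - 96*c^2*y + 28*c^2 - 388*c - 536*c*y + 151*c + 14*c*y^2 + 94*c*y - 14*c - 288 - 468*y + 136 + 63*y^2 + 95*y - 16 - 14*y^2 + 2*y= -14*c^3 + c^2*(-96*y - 107) + c*(14*y^2 - 442*y - 251) + 49*y^2 - 371*y - 168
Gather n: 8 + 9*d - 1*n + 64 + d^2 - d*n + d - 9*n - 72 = d^2 + 10*d + n*(-d - 10)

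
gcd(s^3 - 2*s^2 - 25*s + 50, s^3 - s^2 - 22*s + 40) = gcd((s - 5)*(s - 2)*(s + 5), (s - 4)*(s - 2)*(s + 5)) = s^2 + 3*s - 10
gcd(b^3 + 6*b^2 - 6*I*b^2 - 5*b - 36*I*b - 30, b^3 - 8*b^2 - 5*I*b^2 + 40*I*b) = b - 5*I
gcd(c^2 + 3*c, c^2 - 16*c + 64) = 1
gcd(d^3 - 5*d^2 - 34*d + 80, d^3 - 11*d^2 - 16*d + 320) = d^2 - 3*d - 40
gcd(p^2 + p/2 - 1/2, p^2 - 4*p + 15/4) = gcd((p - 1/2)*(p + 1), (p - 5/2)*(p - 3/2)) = 1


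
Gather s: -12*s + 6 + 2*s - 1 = 5 - 10*s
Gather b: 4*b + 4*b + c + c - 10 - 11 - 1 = 8*b + 2*c - 22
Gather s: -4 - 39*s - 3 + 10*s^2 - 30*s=10*s^2 - 69*s - 7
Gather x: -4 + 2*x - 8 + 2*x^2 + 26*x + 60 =2*x^2 + 28*x + 48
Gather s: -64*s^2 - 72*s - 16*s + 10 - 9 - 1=-64*s^2 - 88*s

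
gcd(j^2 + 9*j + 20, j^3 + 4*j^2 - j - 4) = j + 4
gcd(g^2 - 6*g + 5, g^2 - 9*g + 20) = g - 5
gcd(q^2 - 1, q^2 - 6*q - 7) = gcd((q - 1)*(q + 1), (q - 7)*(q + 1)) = q + 1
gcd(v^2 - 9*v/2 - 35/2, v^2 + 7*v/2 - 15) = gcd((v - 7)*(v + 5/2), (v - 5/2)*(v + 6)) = 1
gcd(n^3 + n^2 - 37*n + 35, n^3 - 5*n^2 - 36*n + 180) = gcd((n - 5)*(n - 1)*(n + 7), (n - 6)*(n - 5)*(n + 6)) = n - 5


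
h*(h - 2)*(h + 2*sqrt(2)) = h^3 - 2*h^2 + 2*sqrt(2)*h^2 - 4*sqrt(2)*h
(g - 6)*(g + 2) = g^2 - 4*g - 12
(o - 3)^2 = o^2 - 6*o + 9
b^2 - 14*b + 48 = (b - 8)*(b - 6)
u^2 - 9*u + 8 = (u - 8)*(u - 1)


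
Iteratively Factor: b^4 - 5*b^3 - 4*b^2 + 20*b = (b)*(b^3 - 5*b^2 - 4*b + 20) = b*(b - 2)*(b^2 - 3*b - 10) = b*(b - 2)*(b + 2)*(b - 5)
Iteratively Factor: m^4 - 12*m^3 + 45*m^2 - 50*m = (m - 2)*(m^3 - 10*m^2 + 25*m) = m*(m - 2)*(m^2 - 10*m + 25) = m*(m - 5)*(m - 2)*(m - 5)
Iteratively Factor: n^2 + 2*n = (n + 2)*(n)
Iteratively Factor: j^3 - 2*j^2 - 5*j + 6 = (j - 3)*(j^2 + j - 2) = (j - 3)*(j - 1)*(j + 2)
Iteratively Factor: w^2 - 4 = (w + 2)*(w - 2)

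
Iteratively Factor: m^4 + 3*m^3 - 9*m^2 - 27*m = (m)*(m^3 + 3*m^2 - 9*m - 27) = m*(m + 3)*(m^2 - 9) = m*(m - 3)*(m + 3)*(m + 3)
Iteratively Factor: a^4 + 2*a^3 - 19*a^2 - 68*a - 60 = (a + 3)*(a^3 - a^2 - 16*a - 20) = (a + 2)*(a + 3)*(a^2 - 3*a - 10) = (a + 2)^2*(a + 3)*(a - 5)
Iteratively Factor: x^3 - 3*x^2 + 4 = (x - 2)*(x^2 - x - 2) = (x - 2)*(x + 1)*(x - 2)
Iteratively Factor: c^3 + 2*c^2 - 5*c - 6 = (c - 2)*(c^2 + 4*c + 3) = (c - 2)*(c + 3)*(c + 1)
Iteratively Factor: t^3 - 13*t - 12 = (t - 4)*(t^2 + 4*t + 3) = (t - 4)*(t + 1)*(t + 3)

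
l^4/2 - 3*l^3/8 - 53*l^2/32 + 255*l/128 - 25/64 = (l/2 + 1)*(l - 5/4)^2*(l - 1/4)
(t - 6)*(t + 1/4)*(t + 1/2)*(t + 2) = t^4 - 13*t^3/4 - 119*t^2/8 - 19*t/2 - 3/2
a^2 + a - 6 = (a - 2)*(a + 3)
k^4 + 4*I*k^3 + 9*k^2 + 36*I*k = k*(k - 3*I)*(k + 3*I)*(k + 4*I)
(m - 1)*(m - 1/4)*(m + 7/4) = m^3 + m^2/2 - 31*m/16 + 7/16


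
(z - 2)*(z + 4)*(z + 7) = z^3 + 9*z^2 + 6*z - 56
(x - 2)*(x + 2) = x^2 - 4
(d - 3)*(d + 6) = d^2 + 3*d - 18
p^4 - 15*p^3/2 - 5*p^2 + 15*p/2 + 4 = (p - 8)*(p - 1)*(p + 1/2)*(p + 1)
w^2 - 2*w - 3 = (w - 3)*(w + 1)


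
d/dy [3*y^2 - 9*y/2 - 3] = 6*y - 9/2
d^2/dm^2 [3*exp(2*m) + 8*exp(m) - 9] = (12*exp(m) + 8)*exp(m)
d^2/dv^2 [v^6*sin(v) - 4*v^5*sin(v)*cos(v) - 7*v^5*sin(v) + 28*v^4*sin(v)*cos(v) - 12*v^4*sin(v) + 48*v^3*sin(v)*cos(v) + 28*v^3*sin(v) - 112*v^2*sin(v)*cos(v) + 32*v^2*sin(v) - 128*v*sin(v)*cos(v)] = -v^6*sin(v) + 7*v^5*sin(v) + 8*v^5*sin(2*v) + 12*v^5*cos(v) + 42*v^4*sin(v) - 56*v^4*sin(2*v) - 70*v^4*cos(v) - 40*v^4*cos(2*v) - 168*v^3*sin(v) - 136*v^3*sin(2*v) - 96*v^3*cos(v) + 224*v^3*cos(2*v) - 176*v^2*sin(v) + 392*v^2*sin(2*v) + 168*v^2*cos(v) + 288*v^2*cos(2*v) + 168*v*sin(v) + 400*v*sin(2*v) + 128*v*cos(v) - 448*v*cos(2*v) + 64*sin(v) - 112*sin(2*v) - 256*cos(2*v)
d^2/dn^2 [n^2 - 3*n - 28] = 2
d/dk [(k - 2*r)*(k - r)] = 2*k - 3*r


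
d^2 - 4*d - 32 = (d - 8)*(d + 4)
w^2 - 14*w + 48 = (w - 8)*(w - 6)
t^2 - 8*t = t*(t - 8)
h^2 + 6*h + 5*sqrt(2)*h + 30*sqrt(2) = (h + 6)*(h + 5*sqrt(2))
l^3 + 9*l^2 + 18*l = l*(l + 3)*(l + 6)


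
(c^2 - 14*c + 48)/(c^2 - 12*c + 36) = (c - 8)/(c - 6)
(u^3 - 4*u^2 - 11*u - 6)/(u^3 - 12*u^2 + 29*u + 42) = (u + 1)/(u - 7)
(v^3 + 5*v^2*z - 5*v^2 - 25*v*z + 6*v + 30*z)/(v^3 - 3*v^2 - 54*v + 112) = (v^2 + 5*v*z - 3*v - 15*z)/(v^2 - v - 56)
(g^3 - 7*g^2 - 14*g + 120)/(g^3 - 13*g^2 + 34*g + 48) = (g^2 - g - 20)/(g^2 - 7*g - 8)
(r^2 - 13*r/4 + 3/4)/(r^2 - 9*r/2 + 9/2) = (4*r - 1)/(2*(2*r - 3))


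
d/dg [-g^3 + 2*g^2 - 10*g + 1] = -3*g^2 + 4*g - 10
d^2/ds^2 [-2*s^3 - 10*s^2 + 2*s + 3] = -12*s - 20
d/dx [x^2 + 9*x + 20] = 2*x + 9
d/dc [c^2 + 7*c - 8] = 2*c + 7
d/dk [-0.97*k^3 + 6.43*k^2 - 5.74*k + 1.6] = -2.91*k^2 + 12.86*k - 5.74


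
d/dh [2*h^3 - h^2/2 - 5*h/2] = 6*h^2 - h - 5/2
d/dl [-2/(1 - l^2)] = -4*l/(l^2 - 1)^2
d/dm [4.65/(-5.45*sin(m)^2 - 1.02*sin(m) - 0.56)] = (50.685*sin(m) + 4.743)*cos(m)/(5.45*sin(m)^2 + 1.02*sin(m) + 0.56)^2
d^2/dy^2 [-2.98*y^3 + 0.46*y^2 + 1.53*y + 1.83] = 0.92 - 17.88*y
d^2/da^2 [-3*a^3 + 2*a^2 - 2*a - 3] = 4 - 18*a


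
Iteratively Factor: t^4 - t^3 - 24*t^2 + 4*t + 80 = (t - 5)*(t^3 + 4*t^2 - 4*t - 16) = (t - 5)*(t + 2)*(t^2 + 2*t - 8) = (t - 5)*(t + 2)*(t + 4)*(t - 2)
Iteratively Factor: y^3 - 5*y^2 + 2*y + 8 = (y - 4)*(y^2 - y - 2) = (y - 4)*(y + 1)*(y - 2)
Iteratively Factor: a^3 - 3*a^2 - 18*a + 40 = (a - 2)*(a^2 - a - 20) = (a - 2)*(a + 4)*(a - 5)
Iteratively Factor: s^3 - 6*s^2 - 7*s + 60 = (s + 3)*(s^2 - 9*s + 20) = (s - 4)*(s + 3)*(s - 5)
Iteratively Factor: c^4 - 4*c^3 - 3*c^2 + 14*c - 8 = (c - 1)*(c^3 - 3*c^2 - 6*c + 8) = (c - 4)*(c - 1)*(c^2 + c - 2) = (c - 4)*(c - 1)^2*(c + 2)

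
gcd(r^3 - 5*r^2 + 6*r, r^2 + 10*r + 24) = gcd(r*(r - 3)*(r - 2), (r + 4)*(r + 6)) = 1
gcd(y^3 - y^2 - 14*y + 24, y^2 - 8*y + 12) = y - 2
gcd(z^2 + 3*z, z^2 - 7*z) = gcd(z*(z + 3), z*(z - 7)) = z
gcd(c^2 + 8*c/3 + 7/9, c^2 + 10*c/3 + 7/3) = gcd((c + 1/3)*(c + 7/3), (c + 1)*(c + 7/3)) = c + 7/3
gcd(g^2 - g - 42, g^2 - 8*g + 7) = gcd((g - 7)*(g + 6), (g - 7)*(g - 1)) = g - 7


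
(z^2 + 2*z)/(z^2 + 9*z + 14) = z/(z + 7)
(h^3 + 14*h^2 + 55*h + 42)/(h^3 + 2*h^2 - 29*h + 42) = (h^2 + 7*h + 6)/(h^2 - 5*h + 6)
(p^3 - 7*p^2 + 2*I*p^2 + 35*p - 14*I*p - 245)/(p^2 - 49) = (p^2 + 2*I*p + 35)/(p + 7)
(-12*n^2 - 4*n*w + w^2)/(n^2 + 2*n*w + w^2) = (-12*n^2 - 4*n*w + w^2)/(n^2 + 2*n*w + w^2)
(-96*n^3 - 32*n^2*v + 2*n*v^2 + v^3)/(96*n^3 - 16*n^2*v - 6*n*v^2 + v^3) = (4*n + v)/(-4*n + v)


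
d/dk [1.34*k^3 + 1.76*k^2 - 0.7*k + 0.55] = 4.02*k^2 + 3.52*k - 0.7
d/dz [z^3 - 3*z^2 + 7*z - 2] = 3*z^2 - 6*z + 7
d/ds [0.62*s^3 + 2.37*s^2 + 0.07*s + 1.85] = 1.86*s^2 + 4.74*s + 0.07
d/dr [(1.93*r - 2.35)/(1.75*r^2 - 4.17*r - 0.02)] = (-3.3775*r^2 + 8.225*r - 9.8381)/(3.0625*r^4 - 14.595*r^3 + 17.3189*r^2 + 0.1668*r + 0.0004)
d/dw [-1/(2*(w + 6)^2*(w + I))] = (3*w/2 + 3 + I)/((w + 6)^3*(w + I)^2)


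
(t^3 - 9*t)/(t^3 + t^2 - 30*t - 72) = t*(t - 3)/(t^2 - 2*t - 24)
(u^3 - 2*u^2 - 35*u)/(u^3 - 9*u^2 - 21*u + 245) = u/(u - 7)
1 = 1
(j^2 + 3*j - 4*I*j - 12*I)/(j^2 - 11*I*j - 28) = (j + 3)/(j - 7*I)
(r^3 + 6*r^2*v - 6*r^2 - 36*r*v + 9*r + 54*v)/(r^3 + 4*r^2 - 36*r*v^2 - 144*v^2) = (r^2 - 6*r + 9)/(r^2 - 6*r*v + 4*r - 24*v)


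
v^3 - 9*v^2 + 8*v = v*(v - 8)*(v - 1)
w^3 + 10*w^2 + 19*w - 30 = (w - 1)*(w + 5)*(w + 6)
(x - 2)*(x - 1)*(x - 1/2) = x^3 - 7*x^2/2 + 7*x/2 - 1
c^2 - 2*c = c*(c - 2)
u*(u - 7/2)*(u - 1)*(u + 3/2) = u^4 - 3*u^3 - 13*u^2/4 + 21*u/4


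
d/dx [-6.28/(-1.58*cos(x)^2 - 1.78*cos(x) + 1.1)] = (19.8448*cos(x) + 11.1784)*sin(x)/(1.58*cos(x)^2 + 1.78*cos(x) - 1.1)^2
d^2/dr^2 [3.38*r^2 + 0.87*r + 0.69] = 6.76000000000000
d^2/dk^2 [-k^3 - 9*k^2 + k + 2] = -6*k - 18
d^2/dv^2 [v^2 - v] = 2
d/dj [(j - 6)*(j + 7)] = 2*j + 1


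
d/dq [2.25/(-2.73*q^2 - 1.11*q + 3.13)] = (12.285*q + 2.4975)/(2.73*q^2 + 1.11*q - 3.13)^2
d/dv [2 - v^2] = -2*v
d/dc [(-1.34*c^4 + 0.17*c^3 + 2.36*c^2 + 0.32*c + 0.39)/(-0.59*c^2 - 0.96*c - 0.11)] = (1.5812*c^5 + 3.7589*c^4 + 0.2632*c^3 - 2.1329*c^2 - 0.0590000000000001*c + 0.3392)/(0.3481*c^4 + 1.1328*c^3 + 1.0514*c^2 + 0.2112*c + 0.0121)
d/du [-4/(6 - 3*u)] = -4/(3*(u - 2)^2)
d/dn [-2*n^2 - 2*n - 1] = -4*n - 2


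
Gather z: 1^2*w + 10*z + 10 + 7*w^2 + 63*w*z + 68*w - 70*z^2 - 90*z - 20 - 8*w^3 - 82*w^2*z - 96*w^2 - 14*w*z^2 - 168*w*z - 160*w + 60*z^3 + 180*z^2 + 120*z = -8*w^3 - 89*w^2 - 91*w + 60*z^3 + z^2*(110 - 14*w) + z*(-82*w^2 - 105*w + 40) - 10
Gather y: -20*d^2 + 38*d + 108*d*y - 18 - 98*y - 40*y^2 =-20*d^2 + 38*d - 40*y^2 + y*(108*d - 98) - 18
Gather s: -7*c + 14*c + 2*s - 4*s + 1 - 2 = 7*c - 2*s - 1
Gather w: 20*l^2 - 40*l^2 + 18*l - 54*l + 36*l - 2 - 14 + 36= 20 - 20*l^2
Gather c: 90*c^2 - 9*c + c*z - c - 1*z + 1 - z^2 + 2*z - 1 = 90*c^2 + c*(z - 10) - z^2 + z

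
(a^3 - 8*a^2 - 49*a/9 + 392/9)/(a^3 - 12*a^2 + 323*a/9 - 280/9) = (3*a + 7)/(3*a - 5)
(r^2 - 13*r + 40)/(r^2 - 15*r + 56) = (r - 5)/(r - 7)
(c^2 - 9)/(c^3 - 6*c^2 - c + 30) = (c + 3)/(c^2 - 3*c - 10)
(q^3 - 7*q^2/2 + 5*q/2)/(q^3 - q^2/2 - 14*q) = (-2*q^2 + 7*q - 5)/(-2*q^2 + q + 28)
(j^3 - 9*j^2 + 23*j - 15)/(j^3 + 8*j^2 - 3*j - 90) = (j^2 - 6*j + 5)/(j^2 + 11*j + 30)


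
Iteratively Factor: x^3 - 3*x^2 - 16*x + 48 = (x - 4)*(x^2 + x - 12) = (x - 4)*(x + 4)*(x - 3)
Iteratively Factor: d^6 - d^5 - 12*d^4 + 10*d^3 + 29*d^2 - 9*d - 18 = (d + 1)*(d^5 - 2*d^4 - 10*d^3 + 20*d^2 + 9*d - 18) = (d - 1)*(d + 1)*(d^4 - d^3 - 11*d^2 + 9*d + 18) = (d - 1)*(d + 1)^2*(d^3 - 2*d^2 - 9*d + 18) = (d - 3)*(d - 1)*(d + 1)^2*(d^2 + d - 6) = (d - 3)*(d - 2)*(d - 1)*(d + 1)^2*(d + 3)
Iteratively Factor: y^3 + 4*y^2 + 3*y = (y + 1)*(y^2 + 3*y) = (y + 1)*(y + 3)*(y)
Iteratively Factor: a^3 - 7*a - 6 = (a - 3)*(a^2 + 3*a + 2) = (a - 3)*(a + 2)*(a + 1)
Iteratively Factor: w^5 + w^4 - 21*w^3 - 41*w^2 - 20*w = (w + 4)*(w^4 - 3*w^3 - 9*w^2 - 5*w) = (w - 5)*(w + 4)*(w^3 + 2*w^2 + w) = w*(w - 5)*(w + 4)*(w^2 + 2*w + 1) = w*(w - 5)*(w + 1)*(w + 4)*(w + 1)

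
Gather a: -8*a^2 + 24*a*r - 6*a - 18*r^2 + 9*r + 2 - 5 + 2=-8*a^2 + a*(24*r - 6) - 18*r^2 + 9*r - 1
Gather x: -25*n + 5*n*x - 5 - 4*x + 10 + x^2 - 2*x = -25*n + x^2 + x*(5*n - 6) + 5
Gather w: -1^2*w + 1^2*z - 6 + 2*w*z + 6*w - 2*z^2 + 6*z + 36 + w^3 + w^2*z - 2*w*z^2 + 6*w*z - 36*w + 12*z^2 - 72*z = w^3 + w^2*z + w*(-2*z^2 + 8*z - 31) + 10*z^2 - 65*z + 30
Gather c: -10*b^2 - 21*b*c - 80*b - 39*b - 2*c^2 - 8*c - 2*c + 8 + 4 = -10*b^2 - 119*b - 2*c^2 + c*(-21*b - 10) + 12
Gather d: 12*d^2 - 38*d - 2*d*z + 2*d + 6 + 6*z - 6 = 12*d^2 + d*(-2*z - 36) + 6*z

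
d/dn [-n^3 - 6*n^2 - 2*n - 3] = -3*n^2 - 12*n - 2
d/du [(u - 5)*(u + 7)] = 2*u + 2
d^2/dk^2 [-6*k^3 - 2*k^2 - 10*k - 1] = -36*k - 4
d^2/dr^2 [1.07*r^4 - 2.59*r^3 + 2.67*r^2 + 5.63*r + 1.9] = 12.84*r^2 - 15.54*r + 5.34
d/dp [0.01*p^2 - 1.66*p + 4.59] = 0.02*p - 1.66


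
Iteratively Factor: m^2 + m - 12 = (m + 4)*(m - 3)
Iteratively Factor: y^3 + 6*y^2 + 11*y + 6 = (y + 1)*(y^2 + 5*y + 6) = (y + 1)*(y + 3)*(y + 2)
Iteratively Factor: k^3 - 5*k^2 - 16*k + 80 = (k - 5)*(k^2 - 16) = (k - 5)*(k + 4)*(k - 4)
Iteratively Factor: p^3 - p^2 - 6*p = (p - 3)*(p^2 + 2*p) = p*(p - 3)*(p + 2)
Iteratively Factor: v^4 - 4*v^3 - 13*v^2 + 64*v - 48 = (v - 4)*(v^3 - 13*v + 12) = (v - 4)*(v + 4)*(v^2 - 4*v + 3) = (v - 4)*(v - 1)*(v + 4)*(v - 3)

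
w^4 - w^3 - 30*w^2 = w^2*(w - 6)*(w + 5)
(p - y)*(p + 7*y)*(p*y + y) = p^3*y + 6*p^2*y^2 + p^2*y - 7*p*y^3 + 6*p*y^2 - 7*y^3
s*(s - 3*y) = s^2 - 3*s*y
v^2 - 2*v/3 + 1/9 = (v - 1/3)^2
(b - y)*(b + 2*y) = b^2 + b*y - 2*y^2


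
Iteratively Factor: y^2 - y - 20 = (y + 4)*(y - 5)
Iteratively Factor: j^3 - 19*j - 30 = (j - 5)*(j^2 + 5*j + 6) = (j - 5)*(j + 2)*(j + 3)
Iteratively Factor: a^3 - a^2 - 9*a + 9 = (a + 3)*(a^2 - 4*a + 3) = (a - 3)*(a + 3)*(a - 1)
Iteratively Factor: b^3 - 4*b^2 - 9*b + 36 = (b - 4)*(b^2 - 9) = (b - 4)*(b + 3)*(b - 3)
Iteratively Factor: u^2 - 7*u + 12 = (u - 3)*(u - 4)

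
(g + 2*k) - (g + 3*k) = -k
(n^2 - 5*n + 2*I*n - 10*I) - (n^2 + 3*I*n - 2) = -5*n - I*n + 2 - 10*I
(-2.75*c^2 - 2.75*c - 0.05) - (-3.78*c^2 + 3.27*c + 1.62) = 1.03*c^2 - 6.02*c - 1.67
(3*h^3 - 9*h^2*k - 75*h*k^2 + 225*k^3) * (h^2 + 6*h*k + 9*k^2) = 3*h^5 + 9*h^4*k - 102*h^3*k^2 - 306*h^2*k^3 + 675*h*k^4 + 2025*k^5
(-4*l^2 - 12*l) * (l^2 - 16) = -4*l^4 - 12*l^3 + 64*l^2 + 192*l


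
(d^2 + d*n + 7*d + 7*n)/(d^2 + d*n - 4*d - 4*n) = (d + 7)/(d - 4)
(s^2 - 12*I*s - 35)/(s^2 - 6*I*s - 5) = (s - 7*I)/(s - I)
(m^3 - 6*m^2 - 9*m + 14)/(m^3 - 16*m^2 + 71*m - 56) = (m + 2)/(m - 8)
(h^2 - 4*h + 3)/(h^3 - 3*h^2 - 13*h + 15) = (h - 3)/(h^2 - 2*h - 15)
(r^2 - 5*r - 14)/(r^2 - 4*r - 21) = (r + 2)/(r + 3)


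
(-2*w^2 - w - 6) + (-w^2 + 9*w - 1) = -3*w^2 + 8*w - 7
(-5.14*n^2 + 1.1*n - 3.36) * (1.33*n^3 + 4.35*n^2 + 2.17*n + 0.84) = -6.8362*n^5 - 20.896*n^4 - 10.8376*n^3 - 16.5466*n^2 - 6.3672*n - 2.8224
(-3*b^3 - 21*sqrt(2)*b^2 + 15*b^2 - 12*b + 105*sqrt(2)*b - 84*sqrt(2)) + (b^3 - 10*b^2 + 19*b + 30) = -2*b^3 - 21*sqrt(2)*b^2 + 5*b^2 + 7*b + 105*sqrt(2)*b - 84*sqrt(2) + 30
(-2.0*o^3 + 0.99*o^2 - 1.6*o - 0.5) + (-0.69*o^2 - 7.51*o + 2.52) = -2.0*o^3 + 0.3*o^2 - 9.11*o + 2.02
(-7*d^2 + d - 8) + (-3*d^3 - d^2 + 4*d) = -3*d^3 - 8*d^2 + 5*d - 8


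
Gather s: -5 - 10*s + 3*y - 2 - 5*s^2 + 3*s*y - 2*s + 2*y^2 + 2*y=-5*s^2 + s*(3*y - 12) + 2*y^2 + 5*y - 7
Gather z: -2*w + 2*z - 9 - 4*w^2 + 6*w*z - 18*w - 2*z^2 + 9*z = -4*w^2 - 20*w - 2*z^2 + z*(6*w + 11) - 9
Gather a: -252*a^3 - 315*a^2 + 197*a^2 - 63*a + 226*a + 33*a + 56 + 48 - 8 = -252*a^3 - 118*a^2 + 196*a + 96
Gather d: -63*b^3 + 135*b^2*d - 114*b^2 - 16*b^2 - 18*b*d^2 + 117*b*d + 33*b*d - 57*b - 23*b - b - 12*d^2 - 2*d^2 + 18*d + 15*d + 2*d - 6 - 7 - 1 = -63*b^3 - 130*b^2 - 81*b + d^2*(-18*b - 14) + d*(135*b^2 + 150*b + 35) - 14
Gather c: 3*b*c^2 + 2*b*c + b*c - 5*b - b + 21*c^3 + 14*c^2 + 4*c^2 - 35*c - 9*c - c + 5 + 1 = -6*b + 21*c^3 + c^2*(3*b + 18) + c*(3*b - 45) + 6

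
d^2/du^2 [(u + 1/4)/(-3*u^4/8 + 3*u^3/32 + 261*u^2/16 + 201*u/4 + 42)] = 16*((4*u + 1)*(-16*u^3 + 3*u^2 + 348*u + 536)^2 + (64*u^3 - 12*u^2 - 1392*u - 3*(4*u + 1)*(-8*u^2 + u + 58) - 2144)*(-4*u^4 + u^3 + 174*u^2 + 536*u + 448))/(3*(-4*u^4 + u^3 + 174*u^2 + 536*u + 448)^3)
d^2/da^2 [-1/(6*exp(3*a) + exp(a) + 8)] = (-2*(18*exp(2*a) + 1)^2*exp(a) + (54*exp(2*a) + 1)*(6*exp(3*a) + exp(a) + 8))*exp(a)/(6*exp(3*a) + exp(a) + 8)^3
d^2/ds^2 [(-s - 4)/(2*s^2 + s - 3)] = 2*(-(s + 4)*(4*s + 1)^2 + 3*(2*s + 3)*(2*s^2 + s - 3))/(2*s^2 + s - 3)^3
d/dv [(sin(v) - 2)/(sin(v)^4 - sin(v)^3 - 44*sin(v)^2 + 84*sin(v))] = (-3*cos(v) - 2/tan(v) + 42*cos(v)/sin(v)^2)/((sin(v) - 6)^2*(sin(v) + 7)^2)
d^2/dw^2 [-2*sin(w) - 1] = 2*sin(w)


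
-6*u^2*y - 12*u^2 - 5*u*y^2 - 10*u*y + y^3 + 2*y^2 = (-6*u + y)*(u + y)*(y + 2)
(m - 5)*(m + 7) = m^2 + 2*m - 35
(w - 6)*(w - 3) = w^2 - 9*w + 18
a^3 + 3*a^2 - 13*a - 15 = (a - 3)*(a + 1)*(a + 5)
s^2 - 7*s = s*(s - 7)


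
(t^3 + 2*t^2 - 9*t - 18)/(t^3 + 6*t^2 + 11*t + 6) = (t - 3)/(t + 1)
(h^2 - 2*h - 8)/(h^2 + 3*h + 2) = (h - 4)/(h + 1)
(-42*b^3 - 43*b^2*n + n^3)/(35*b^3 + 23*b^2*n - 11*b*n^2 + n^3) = (-6*b - n)/(5*b - n)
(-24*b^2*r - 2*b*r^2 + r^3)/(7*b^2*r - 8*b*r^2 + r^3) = (-24*b^2 - 2*b*r + r^2)/(7*b^2 - 8*b*r + r^2)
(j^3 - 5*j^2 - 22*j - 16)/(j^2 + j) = j - 6 - 16/j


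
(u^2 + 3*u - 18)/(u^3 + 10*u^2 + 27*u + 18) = (u - 3)/(u^2 + 4*u + 3)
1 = 1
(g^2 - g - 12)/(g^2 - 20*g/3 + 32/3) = 3*(g + 3)/(3*g - 8)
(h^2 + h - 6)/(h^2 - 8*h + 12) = (h + 3)/(h - 6)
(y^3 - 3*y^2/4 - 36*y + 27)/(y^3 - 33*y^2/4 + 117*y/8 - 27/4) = 2*(y + 6)/(2*y - 3)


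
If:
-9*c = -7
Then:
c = 7/9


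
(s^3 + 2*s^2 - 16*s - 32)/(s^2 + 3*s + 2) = (s^2 - 16)/(s + 1)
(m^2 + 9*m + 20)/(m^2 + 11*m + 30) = (m + 4)/(m + 6)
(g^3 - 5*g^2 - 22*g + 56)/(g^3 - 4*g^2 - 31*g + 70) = (g + 4)/(g + 5)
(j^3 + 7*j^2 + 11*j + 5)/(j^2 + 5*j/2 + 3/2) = 2*(j^2 + 6*j + 5)/(2*j + 3)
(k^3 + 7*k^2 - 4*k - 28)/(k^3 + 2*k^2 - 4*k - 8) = (k + 7)/(k + 2)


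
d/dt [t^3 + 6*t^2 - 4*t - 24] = 3*t^2 + 12*t - 4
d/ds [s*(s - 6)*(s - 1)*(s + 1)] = 4*s^3 - 18*s^2 - 2*s + 6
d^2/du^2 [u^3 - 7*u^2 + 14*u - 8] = 6*u - 14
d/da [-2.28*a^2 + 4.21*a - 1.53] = 4.21 - 4.56*a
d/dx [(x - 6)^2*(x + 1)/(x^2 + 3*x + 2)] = (x^2 + 4*x - 60)/(x^2 + 4*x + 4)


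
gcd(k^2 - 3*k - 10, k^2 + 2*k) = k + 2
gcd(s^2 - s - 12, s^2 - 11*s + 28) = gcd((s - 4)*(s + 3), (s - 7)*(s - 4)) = s - 4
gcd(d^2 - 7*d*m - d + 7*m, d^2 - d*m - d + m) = d - 1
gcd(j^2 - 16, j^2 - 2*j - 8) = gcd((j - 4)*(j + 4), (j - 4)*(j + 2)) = j - 4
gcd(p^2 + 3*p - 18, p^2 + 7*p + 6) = p + 6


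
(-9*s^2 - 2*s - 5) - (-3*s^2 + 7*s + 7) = -6*s^2 - 9*s - 12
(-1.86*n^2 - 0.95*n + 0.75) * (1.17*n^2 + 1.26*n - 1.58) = -2.1762*n^4 - 3.4551*n^3 + 2.6193*n^2 + 2.446*n - 1.185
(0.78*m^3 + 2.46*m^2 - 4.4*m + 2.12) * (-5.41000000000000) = -4.2198*m^3 - 13.3086*m^2 + 23.804*m - 11.4692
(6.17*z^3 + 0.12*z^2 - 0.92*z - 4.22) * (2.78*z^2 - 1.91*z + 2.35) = 17.1526*z^5 - 11.4511*z^4 + 11.7127*z^3 - 9.6924*z^2 + 5.8982*z - 9.917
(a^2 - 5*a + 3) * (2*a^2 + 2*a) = 2*a^4 - 8*a^3 - 4*a^2 + 6*a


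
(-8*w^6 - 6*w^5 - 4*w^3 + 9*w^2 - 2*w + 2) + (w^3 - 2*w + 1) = -8*w^6 - 6*w^5 - 3*w^3 + 9*w^2 - 4*w + 3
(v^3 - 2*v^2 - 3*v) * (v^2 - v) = v^5 - 3*v^4 - v^3 + 3*v^2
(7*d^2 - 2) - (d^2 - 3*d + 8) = 6*d^2 + 3*d - 10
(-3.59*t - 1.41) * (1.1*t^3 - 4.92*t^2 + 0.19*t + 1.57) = -3.949*t^4 + 16.1118*t^3 + 6.2551*t^2 - 5.9042*t - 2.2137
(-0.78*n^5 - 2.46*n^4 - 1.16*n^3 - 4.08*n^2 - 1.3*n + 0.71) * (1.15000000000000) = -0.897*n^5 - 2.829*n^4 - 1.334*n^3 - 4.692*n^2 - 1.495*n + 0.8165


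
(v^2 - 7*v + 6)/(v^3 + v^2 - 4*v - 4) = (v^2 - 7*v + 6)/(v^3 + v^2 - 4*v - 4)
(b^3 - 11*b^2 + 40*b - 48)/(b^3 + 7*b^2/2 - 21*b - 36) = 2*(b^2 - 7*b + 12)/(2*b^2 + 15*b + 18)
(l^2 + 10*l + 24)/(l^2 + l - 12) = (l + 6)/(l - 3)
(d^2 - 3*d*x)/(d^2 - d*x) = (d - 3*x)/(d - x)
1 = 1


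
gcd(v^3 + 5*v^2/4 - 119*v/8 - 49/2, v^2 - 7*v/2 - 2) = v - 4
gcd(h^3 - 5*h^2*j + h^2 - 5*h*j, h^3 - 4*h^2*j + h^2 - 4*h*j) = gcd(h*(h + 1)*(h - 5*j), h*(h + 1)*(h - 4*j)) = h^2 + h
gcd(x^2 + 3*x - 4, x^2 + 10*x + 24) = x + 4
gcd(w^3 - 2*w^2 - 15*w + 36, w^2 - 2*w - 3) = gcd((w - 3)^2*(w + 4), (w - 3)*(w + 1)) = w - 3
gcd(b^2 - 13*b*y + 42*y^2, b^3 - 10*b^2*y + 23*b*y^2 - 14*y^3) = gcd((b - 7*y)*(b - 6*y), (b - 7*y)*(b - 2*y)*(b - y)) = -b + 7*y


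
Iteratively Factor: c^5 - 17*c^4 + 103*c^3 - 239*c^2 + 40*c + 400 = (c + 1)*(c^4 - 18*c^3 + 121*c^2 - 360*c + 400) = (c - 4)*(c + 1)*(c^3 - 14*c^2 + 65*c - 100) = (c - 5)*(c - 4)*(c + 1)*(c^2 - 9*c + 20) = (c - 5)^2*(c - 4)*(c + 1)*(c - 4)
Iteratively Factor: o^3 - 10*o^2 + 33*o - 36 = (o - 3)*(o^2 - 7*o + 12) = (o - 3)^2*(o - 4)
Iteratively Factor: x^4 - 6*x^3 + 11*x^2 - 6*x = (x)*(x^3 - 6*x^2 + 11*x - 6) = x*(x - 3)*(x^2 - 3*x + 2) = x*(x - 3)*(x - 2)*(x - 1)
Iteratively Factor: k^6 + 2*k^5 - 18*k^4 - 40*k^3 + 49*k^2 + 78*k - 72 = (k - 1)*(k^5 + 3*k^4 - 15*k^3 - 55*k^2 - 6*k + 72) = (k - 1)*(k + 3)*(k^4 - 15*k^2 - 10*k + 24) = (k - 1)*(k + 2)*(k + 3)*(k^3 - 2*k^2 - 11*k + 12) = (k - 1)^2*(k + 2)*(k + 3)*(k^2 - k - 12) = (k - 1)^2*(k + 2)*(k + 3)^2*(k - 4)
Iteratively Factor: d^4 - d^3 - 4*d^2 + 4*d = (d - 1)*(d^3 - 4*d) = d*(d - 1)*(d^2 - 4) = d*(d - 1)*(d + 2)*(d - 2)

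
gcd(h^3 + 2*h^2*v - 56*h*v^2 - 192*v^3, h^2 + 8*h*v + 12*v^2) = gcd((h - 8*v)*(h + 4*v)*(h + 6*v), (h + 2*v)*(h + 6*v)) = h + 6*v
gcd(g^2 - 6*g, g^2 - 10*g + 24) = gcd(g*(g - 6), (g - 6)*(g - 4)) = g - 6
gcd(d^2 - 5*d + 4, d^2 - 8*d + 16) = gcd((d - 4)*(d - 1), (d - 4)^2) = d - 4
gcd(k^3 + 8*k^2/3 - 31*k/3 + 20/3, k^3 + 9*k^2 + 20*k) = k + 5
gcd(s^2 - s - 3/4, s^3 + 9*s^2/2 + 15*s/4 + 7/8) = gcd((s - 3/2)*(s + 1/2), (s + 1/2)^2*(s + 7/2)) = s + 1/2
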